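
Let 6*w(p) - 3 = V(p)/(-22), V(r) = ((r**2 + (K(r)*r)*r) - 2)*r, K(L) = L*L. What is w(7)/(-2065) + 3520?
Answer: 31983289/9086 ≈ 3520.1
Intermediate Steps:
K(L) = L**2
V(r) = r*(-2 + r**2 + r**4) (V(r) = ((r**2 + (r**2*r)*r) - 2)*r = ((r**2 + r**3*r) - 2)*r = ((r**2 + r**4) - 2)*r = (-2 + r**2 + r**4)*r = r*(-2 + r**2 + r**4))
w(p) = 1/2 - p*(-2 + p**2 + p**4)/132 (w(p) = 1/2 + ((p*(-2 + p**2 + p**4))/(-22))/6 = 1/2 + ((p*(-2 + p**2 + p**4))*(-1/22))/6 = 1/2 + (-p*(-2 + p**2 + p**4)/22)/6 = 1/2 - p*(-2 + p**2 + p**4)/132)
w(7)/(-2065) + 3520 = (1/2 - 1/132*7*(-2 + 7**2 + 7**4))/(-2065) + 3520 = (1/2 - 1/132*7*(-2 + 49 + 2401))*(-1/2065) + 3520 = (1/2 - 1/132*7*2448)*(-1/2065) + 3520 = (1/2 - 1428/11)*(-1/2065) + 3520 = -2845/22*(-1/2065) + 3520 = 569/9086 + 3520 = 31983289/9086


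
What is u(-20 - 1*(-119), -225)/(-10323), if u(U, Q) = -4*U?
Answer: 44/1147 ≈ 0.038361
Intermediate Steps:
u(-20 - 1*(-119), -225)/(-10323) = -4*(-20 - 1*(-119))/(-10323) = -4*(-20 + 119)*(-1/10323) = -4*99*(-1/10323) = -396*(-1/10323) = 44/1147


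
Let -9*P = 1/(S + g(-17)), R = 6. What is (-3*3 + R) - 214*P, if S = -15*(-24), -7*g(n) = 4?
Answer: -33217/11322 ≈ -2.9338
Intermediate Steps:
g(n) = -4/7 (g(n) = -1/7*4 = -4/7)
S = 360
P = -7/22644 (P = -1/(9*(360 - 4/7)) = -1/(9*2516/7) = -1/9*7/2516 = -7/22644 ≈ -0.00030913)
(-3*3 + R) - 214*P = (-3*3 + 6) - 214*(-7/22644) = (-9 + 6) + 749/11322 = -3 + 749/11322 = -33217/11322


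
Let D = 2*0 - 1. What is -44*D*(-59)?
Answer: -2596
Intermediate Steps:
D = -1 (D = 0 - 1 = -1)
-44*D*(-59) = -44*(-1)*(-59) = 44*(-59) = -2596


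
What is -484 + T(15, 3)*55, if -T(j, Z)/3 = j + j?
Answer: -5434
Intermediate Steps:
T(j, Z) = -6*j (T(j, Z) = -3*(j + j) = -6*j)
-484 + T(15, 3)*55 = -484 - 6*15*55 = -484 - 90*55 = -484 - 4950 = -5434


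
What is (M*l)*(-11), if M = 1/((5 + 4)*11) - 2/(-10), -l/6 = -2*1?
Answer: -416/15 ≈ -27.733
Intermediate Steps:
l = 12 (l = -(-12) = -6*(-2) = 12)
M = 104/495 (M = (1/11)/9 - 2*(-⅒) = (⅑)*(1/11) + ⅕ = 1/99 + ⅕ = 104/495 ≈ 0.21010)
(M*l)*(-11) = ((104/495)*12)*(-11) = (416/165)*(-11) = -416/15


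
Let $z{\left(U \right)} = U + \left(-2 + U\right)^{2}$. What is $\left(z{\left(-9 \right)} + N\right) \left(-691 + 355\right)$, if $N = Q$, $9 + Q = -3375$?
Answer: $1099392$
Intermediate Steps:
$Q = -3384$ ($Q = -9 - 3375 = -3384$)
$N = -3384$
$\left(z{\left(-9 \right)} + N\right) \left(-691 + 355\right) = \left(\left(-9 + \left(-2 - 9\right)^{2}\right) - 3384\right) \left(-691 + 355\right) = \left(\left(-9 + \left(-11\right)^{2}\right) - 3384\right) \left(-336\right) = \left(\left(-9 + 121\right) - 3384\right) \left(-336\right) = \left(112 - 3384\right) \left(-336\right) = \left(-3272\right) \left(-336\right) = 1099392$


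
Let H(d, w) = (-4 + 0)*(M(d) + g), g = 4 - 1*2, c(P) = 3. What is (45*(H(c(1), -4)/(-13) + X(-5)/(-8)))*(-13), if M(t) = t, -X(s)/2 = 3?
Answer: -5355/4 ≈ -1338.8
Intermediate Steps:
X(s) = -6 (X(s) = -2*3 = -6)
g = 2 (g = 4 - 2 = 2)
H(d, w) = -8 - 4*d (H(d, w) = (-4 + 0)*(d + 2) = -4*(2 + d) = -8 - 4*d)
(45*(H(c(1), -4)/(-13) + X(-5)/(-8)))*(-13) = (45*((-8 - 4*3)/(-13) - 6/(-8)))*(-13) = (45*((-8 - 12)*(-1/13) - 6*(-⅛)))*(-13) = (45*(-20*(-1/13) + ¾))*(-13) = (45*(20/13 + ¾))*(-13) = (45*(119/52))*(-13) = (5355/52)*(-13) = -5355/4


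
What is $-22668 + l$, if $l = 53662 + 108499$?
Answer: $139493$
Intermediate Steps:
$l = 162161$
$-22668 + l = -22668 + 162161 = 139493$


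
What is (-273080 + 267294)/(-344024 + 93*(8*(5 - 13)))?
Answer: 263/15908 ≈ 0.016533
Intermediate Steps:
(-273080 + 267294)/(-344024 + 93*(8*(5 - 13))) = -5786/(-344024 + 93*(8*(-8))) = -5786/(-344024 + 93*(-64)) = -5786/(-344024 - 5952) = -5786/(-349976) = -5786*(-1/349976) = 263/15908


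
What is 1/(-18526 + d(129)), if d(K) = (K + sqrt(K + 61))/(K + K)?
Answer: -1233131382/22844375417051 - 258*sqrt(190)/22844375417051 ≈ -5.3980e-5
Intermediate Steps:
d(K) = (K + sqrt(61 + K))/(2*K) (d(K) = (K + sqrt(61 + K))/((2*K)) = (K + sqrt(61 + K))*(1/(2*K)) = (K + sqrt(61 + K))/(2*K))
1/(-18526 + d(129)) = 1/(-18526 + (1/2)*(129 + sqrt(61 + 129))/129) = 1/(-18526 + (1/2)*(1/129)*(129 + sqrt(190))) = 1/(-18526 + (1/2 + sqrt(190)/258)) = 1/(-37051/2 + sqrt(190)/258)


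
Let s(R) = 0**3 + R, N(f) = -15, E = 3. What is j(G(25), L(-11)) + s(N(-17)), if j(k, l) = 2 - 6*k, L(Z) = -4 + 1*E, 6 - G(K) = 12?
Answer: 23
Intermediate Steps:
G(K) = -6 (G(K) = 6 - 1*12 = 6 - 12 = -6)
s(R) = R (s(R) = 0 + R = R)
L(Z) = -1 (L(Z) = -4 + 1*3 = -4 + 3 = -1)
j(G(25), L(-11)) + s(N(-17)) = (2 - 6*(-6)) - 15 = (2 + 36) - 15 = 38 - 15 = 23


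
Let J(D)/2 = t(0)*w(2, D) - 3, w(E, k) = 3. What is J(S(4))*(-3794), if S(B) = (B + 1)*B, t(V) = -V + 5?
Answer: -91056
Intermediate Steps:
t(V) = 5 - V
S(B) = B*(1 + B) (S(B) = (1 + B)*B = B*(1 + B))
J(D) = 24 (J(D) = 2*((5 - 1*0)*3 - 3) = 2*((5 + 0)*3 - 3) = 2*(5*3 - 3) = 2*(15 - 3) = 2*12 = 24)
J(S(4))*(-3794) = 24*(-3794) = -91056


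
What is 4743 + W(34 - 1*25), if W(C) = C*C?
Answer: 4824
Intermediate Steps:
W(C) = C²
4743 + W(34 - 1*25) = 4743 + (34 - 1*25)² = 4743 + (34 - 25)² = 4743 + 9² = 4743 + 81 = 4824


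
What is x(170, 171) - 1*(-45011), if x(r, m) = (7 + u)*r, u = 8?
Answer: 47561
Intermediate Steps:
x(r, m) = 15*r (x(r, m) = (7 + 8)*r = 15*r)
x(170, 171) - 1*(-45011) = 15*170 - 1*(-45011) = 2550 + 45011 = 47561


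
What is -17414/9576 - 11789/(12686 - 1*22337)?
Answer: -9195175/15402996 ≈ -0.59697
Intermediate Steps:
-17414/9576 - 11789/(12686 - 1*22337) = -17414*1/9576 - 11789/(12686 - 22337) = -8707/4788 - 11789/(-9651) = -8707/4788 - 11789*(-1/9651) = -8707/4788 + 11789/9651 = -9195175/15402996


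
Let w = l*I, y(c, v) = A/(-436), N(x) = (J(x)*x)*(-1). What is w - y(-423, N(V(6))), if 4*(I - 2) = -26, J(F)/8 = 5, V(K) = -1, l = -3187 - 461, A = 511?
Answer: 7157887/436 ≈ 16417.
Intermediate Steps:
l = -3648
J(F) = 40 (J(F) = 8*5 = 40)
I = -9/2 (I = 2 + (¼)*(-26) = 2 - 13/2 = -9/2 ≈ -4.5000)
N(x) = -40*x (N(x) = (40*x)*(-1) = -40*x)
y(c, v) = -511/436 (y(c, v) = 511/(-436) = 511*(-1/436) = -511/436)
w = 16416 (w = -3648*(-9/2) = 16416)
w - y(-423, N(V(6))) = 16416 - 1*(-511/436) = 16416 + 511/436 = 7157887/436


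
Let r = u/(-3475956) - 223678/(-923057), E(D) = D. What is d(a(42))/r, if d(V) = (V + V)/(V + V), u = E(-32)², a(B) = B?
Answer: 802126379373/194137418950 ≈ 4.1317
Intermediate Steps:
u = 1024 (u = (-32)² = 1024)
d(V) = 1 (d(V) = (2*V)/((2*V)) = (2*V)*(1/(2*V)) = 1)
r = 194137418950/802126379373 (r = 1024/(-3475956) - 223678/(-923057) = 1024*(-1/3475956) - 223678*(-1/923057) = -256/868989 + 223678/923057 = 194137418950/802126379373 ≈ 0.24203)
d(a(42))/r = 1/(194137418950/802126379373) = 1*(802126379373/194137418950) = 802126379373/194137418950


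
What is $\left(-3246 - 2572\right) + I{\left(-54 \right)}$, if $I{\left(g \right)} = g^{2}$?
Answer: $-2902$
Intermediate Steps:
$\left(-3246 - 2572\right) + I{\left(-54 \right)} = \left(-3246 - 2572\right) + \left(-54\right)^{2} = -5818 + 2916 = -2902$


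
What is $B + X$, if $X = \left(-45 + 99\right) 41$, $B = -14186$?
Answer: $-11972$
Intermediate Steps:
$X = 2214$ ($X = 54 \cdot 41 = 2214$)
$B + X = -14186 + 2214 = -11972$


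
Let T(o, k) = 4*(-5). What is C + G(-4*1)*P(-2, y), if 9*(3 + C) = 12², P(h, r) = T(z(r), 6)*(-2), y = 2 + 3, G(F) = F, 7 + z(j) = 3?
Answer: -147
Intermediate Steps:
z(j) = -4 (z(j) = -7 + 3 = -4)
T(o, k) = -20
y = 5
P(h, r) = 40 (P(h, r) = -20*(-2) = 40)
C = 13 (C = -3 + (⅑)*12² = -3 + (⅑)*144 = -3 + 16 = 13)
C + G(-4*1)*P(-2, y) = 13 - 4*1*40 = 13 - 4*40 = 13 - 160 = -147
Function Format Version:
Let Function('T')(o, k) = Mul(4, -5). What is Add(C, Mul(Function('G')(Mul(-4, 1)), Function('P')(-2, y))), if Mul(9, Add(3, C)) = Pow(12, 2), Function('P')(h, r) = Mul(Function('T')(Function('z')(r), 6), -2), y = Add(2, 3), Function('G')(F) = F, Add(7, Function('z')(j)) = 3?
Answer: -147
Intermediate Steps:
Function('z')(j) = -4 (Function('z')(j) = Add(-7, 3) = -4)
Function('T')(o, k) = -20
y = 5
Function('P')(h, r) = 40 (Function('P')(h, r) = Mul(-20, -2) = 40)
C = 13 (C = Add(-3, Mul(Rational(1, 9), Pow(12, 2))) = Add(-3, Mul(Rational(1, 9), 144)) = Add(-3, 16) = 13)
Add(C, Mul(Function('G')(Mul(-4, 1)), Function('P')(-2, y))) = Add(13, Mul(Mul(-4, 1), 40)) = Add(13, Mul(-4, 40)) = Add(13, -160) = -147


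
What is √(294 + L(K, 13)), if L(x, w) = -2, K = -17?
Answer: 2*√73 ≈ 17.088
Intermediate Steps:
√(294 + L(K, 13)) = √(294 - 2) = √292 = 2*√73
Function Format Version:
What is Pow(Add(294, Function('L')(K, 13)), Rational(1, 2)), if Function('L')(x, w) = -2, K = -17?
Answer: Mul(2, Pow(73, Rational(1, 2))) ≈ 17.088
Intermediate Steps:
Pow(Add(294, Function('L')(K, 13)), Rational(1, 2)) = Pow(Add(294, -2), Rational(1, 2)) = Pow(292, Rational(1, 2)) = Mul(2, Pow(73, Rational(1, 2)))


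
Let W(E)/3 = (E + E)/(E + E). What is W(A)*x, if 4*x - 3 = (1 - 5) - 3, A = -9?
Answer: -3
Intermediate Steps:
W(E) = 3 (W(E) = 3*((E + E)/(E + E)) = 3*((2*E)/((2*E))) = 3*((2*E)*(1/(2*E))) = 3*1 = 3)
x = -1 (x = 3/4 + ((1 - 5) - 3)/4 = 3/4 + (-4 - 3)/4 = 3/4 + (1/4)*(-7) = 3/4 - 7/4 = -1)
W(A)*x = 3*(-1) = -3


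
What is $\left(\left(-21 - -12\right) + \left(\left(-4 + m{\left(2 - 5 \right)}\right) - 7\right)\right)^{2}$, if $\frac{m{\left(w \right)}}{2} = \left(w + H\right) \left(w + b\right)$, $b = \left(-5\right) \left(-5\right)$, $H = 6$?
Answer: $12544$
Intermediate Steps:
$b = 25$
$m{\left(w \right)} = 2 \left(6 + w\right) \left(25 + w\right)$ ($m{\left(w \right)} = 2 \left(w + 6\right) \left(w + 25\right) = 2 \left(6 + w\right) \left(25 + w\right)$)
$\left(\left(-21 - -12\right) + \left(\left(-4 + m{\left(2 - 5 \right)}\right) - 7\right)\right)^{2} = \left(\left(-21 - -12\right) - \left(-289 - 62 \left(2 - 5\right) - 2 \left(2 - 5\right)^{2}\right)\right)^{2} = \left(\left(-21 + 12\right) - \left(-289 - 62 \left(2 - 5\right) - 2 \left(2 - 5\right)^{2}\right)\right)^{2} = \left(-9 + \left(\left(-4 + \left(300 + 2 \left(-3\right)^{2} + 62 \left(-3\right)\right)\right) - 7\right)\right)^{2} = \left(-9 + \left(\left(-4 + \left(300 + 2 \cdot 9 - 186\right)\right) - 7\right)\right)^{2} = \left(-9 + \left(\left(-4 + \left(300 + 18 - 186\right)\right) - 7\right)\right)^{2} = \left(-9 + \left(\left(-4 + 132\right) - 7\right)\right)^{2} = \left(-9 + \left(128 - 7\right)\right)^{2} = \left(-9 + 121\right)^{2} = 112^{2} = 12544$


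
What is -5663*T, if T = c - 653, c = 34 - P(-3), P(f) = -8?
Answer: 3460093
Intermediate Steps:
c = 42 (c = 34 - 1*(-8) = 34 + 8 = 42)
T = -611 (T = 42 - 653 = -611)
-5663*T = -5663*(-611) = 3460093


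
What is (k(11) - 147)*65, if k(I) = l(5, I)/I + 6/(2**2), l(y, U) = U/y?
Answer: -18889/2 ≈ -9444.5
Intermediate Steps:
k(I) = 17/10 (k(I) = (I/5)/I + 6/(2**2) = (I*(1/5))/I + 6/4 = (I/5)/I + 6*(1/4) = 1/5 + 3/2 = 17/10)
(k(11) - 147)*65 = (17/10 - 147)*65 = -1453/10*65 = -18889/2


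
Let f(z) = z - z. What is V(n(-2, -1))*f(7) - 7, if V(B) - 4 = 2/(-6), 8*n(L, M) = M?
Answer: -7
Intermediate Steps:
n(L, M) = M/8
f(z) = 0
V(B) = 11/3 (V(B) = 4 + 2/(-6) = 4 + 2*(-1/6) = 4 - 1/3 = 11/3)
V(n(-2, -1))*f(7) - 7 = (11/3)*0 - 7 = 0 - 7 = -7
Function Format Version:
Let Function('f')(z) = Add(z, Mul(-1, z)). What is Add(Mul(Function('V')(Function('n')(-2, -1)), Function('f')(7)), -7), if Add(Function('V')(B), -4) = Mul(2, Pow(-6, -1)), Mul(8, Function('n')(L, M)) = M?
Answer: -7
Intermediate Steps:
Function('n')(L, M) = Mul(Rational(1, 8), M)
Function('f')(z) = 0
Function('V')(B) = Rational(11, 3) (Function('V')(B) = Add(4, Mul(2, Pow(-6, -1))) = Add(4, Mul(2, Rational(-1, 6))) = Add(4, Rational(-1, 3)) = Rational(11, 3))
Add(Mul(Function('V')(Function('n')(-2, -1)), Function('f')(7)), -7) = Add(Mul(Rational(11, 3), 0), -7) = Add(0, -7) = -7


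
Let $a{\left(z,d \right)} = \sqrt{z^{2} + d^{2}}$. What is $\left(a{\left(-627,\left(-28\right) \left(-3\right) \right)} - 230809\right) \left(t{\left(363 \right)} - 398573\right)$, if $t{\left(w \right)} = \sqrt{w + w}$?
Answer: $\left(230809 - 3 \sqrt{44465}\right) \left(398573 - 11 \sqrt{6}\right) \approx 9.1736 \cdot 10^{10}$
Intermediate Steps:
$t{\left(w \right)} = \sqrt{2} \sqrt{w}$ ($t{\left(w \right)} = \sqrt{2 w} = \sqrt{2} \sqrt{w}$)
$a{\left(z,d \right)} = \sqrt{d^{2} + z^{2}}$
$\left(a{\left(-627,\left(-28\right) \left(-3\right) \right)} - 230809\right) \left(t{\left(363 \right)} - 398573\right) = \left(\sqrt{\left(\left(-28\right) \left(-3\right)\right)^{2} + \left(-627\right)^{2}} - 230809\right) \left(\sqrt{2} \sqrt{363} - 398573\right) = \left(\sqrt{84^{2} + 393129} - 230809\right) \left(\sqrt{2} \cdot 11 \sqrt{3} - 398573\right) = \left(\sqrt{7056 + 393129} - 230809\right) \left(11 \sqrt{6} - 398573\right) = \left(\sqrt{400185} - 230809\right) \left(-398573 + 11 \sqrt{6}\right) = \left(3 \sqrt{44465} - 230809\right) \left(-398573 + 11 \sqrt{6}\right) = \left(-230809 + 3 \sqrt{44465}\right) \left(-398573 + 11 \sqrt{6}\right) = \left(-398573 + 11 \sqrt{6}\right) \left(-230809 + 3 \sqrt{44465}\right)$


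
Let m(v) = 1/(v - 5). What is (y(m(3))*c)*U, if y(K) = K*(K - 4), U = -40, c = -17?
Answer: 1530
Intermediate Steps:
m(v) = 1/(-5 + v)
y(K) = K*(-4 + K)
(y(m(3))*c)*U = (((-4 + 1/(-5 + 3))/(-5 + 3))*(-17))*(-40) = (((-4 + 1/(-2))/(-2))*(-17))*(-40) = (-(-4 - ½)/2*(-17))*(-40) = (-½*(-9/2)*(-17))*(-40) = ((9/4)*(-17))*(-40) = -153/4*(-40) = 1530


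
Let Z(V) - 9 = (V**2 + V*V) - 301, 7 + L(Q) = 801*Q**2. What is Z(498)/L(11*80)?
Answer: 495716/620294393 ≈ 0.00079916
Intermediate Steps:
L(Q) = -7 + 801*Q**2
Z(V) = -292 + 2*V**2 (Z(V) = 9 + ((V**2 + V*V) - 301) = 9 + ((V**2 + V**2) - 301) = 9 + (2*V**2 - 301) = 9 + (-301 + 2*V**2) = -292 + 2*V**2)
Z(498)/L(11*80) = (-292 + 2*498**2)/(-7 + 801*(11*80)**2) = (-292 + 2*248004)/(-7 + 801*880**2) = (-292 + 496008)/(-7 + 801*774400) = 495716/(-7 + 620294400) = 495716/620294393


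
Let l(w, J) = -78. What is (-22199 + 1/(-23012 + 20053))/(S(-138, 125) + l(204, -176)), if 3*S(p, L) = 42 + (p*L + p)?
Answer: 32843421/8669870 ≈ 3.7882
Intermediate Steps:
S(p, L) = 14 + p/3 + L*p/3 (S(p, L) = (42 + (p*L + p))/3 = (42 + (L*p + p))/3 = (42 + (p + L*p))/3 = (42 + p + L*p)/3 = 14 + p/3 + L*p/3)
(-22199 + 1/(-23012 + 20053))/(S(-138, 125) + l(204, -176)) = (-22199 + 1/(-23012 + 20053))/((14 + (1/3)*(-138) + (1/3)*125*(-138)) - 78) = (-22199 + 1/(-2959))/((14 - 46 - 5750) - 78) = (-22199 - 1/2959)/(-5782 - 78) = -65686842/2959/(-5860) = -65686842/2959*(-1/5860) = 32843421/8669870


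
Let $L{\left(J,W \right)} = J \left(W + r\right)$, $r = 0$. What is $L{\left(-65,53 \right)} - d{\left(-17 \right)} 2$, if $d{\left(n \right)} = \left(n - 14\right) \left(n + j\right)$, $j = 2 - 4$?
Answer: $-4623$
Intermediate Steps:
$j = -2$ ($j = 2 - 4 = -2$)
$L{\left(J,W \right)} = J W$ ($L{\left(J,W \right)} = J \left(W + 0\right) = J W$)
$d{\left(n \right)} = \left(-14 + n\right) \left(-2 + n\right)$ ($d{\left(n \right)} = \left(n - 14\right) \left(n - 2\right) = \left(-14 + n\right) \left(-2 + n\right)$)
$L{\left(-65,53 \right)} - d{\left(-17 \right)} 2 = \left(-65\right) 53 - \left(28 + \left(-17\right)^{2} - -272\right) 2 = -3445 - \left(28 + 289 + 272\right) 2 = -3445 - 589 \cdot 2 = -3445 - 1178 = -4623$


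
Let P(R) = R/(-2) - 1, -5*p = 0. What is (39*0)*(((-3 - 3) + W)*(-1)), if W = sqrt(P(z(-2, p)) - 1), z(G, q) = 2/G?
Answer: 0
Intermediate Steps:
p = 0 (p = -1/5*0 = 0)
P(R) = -1 - R/2 (P(R) = R*(-1/2) - 1 = -R/2 - 1 = -1 - R/2)
W = I*sqrt(6)/2 (W = sqrt((-1 - 1/(-2)) - 1) = sqrt((-1 - (-1)/2) - 1) = sqrt((-1 - 1/2*(-1)) - 1) = sqrt((-1 + 1/2) - 1) = sqrt(-1/2 - 1) = sqrt(-3/2) = I*sqrt(6)/2 ≈ 1.2247*I)
(39*0)*(((-3 - 3) + W)*(-1)) = (39*0)*(((-3 - 3) + I*sqrt(6)/2)*(-1)) = 0*((-6 + I*sqrt(6)/2)*(-1)) = 0*(6 - I*sqrt(6)/2) = 0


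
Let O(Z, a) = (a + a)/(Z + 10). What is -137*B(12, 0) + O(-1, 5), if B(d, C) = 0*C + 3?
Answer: -3689/9 ≈ -409.89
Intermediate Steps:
B(d, C) = 3 (B(d, C) = 0 + 3 = 3)
O(Z, a) = 2*a/(10 + Z) (O(Z, a) = (2*a)/(10 + Z) = 2*a/(10 + Z))
-137*B(12, 0) + O(-1, 5) = -137*3 + 2*5/(10 - 1) = -411 + 2*5/9 = -411 + 2*5*(⅑) = -411 + 10/9 = -3689/9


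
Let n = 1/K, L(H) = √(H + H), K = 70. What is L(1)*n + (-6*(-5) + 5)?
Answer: 35 + √2/70 ≈ 35.020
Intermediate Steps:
L(H) = √2*√H (L(H) = √(2*H) = √2*√H)
n = 1/70 ≈ 0.014286
L(1)*n + (-6*(-5) + 5) = (√2*√1)*(1/70) + (-6*(-5) + 5) = (√2*1)*(1/70) + (30 + 5) = √2*(1/70) + 35 = √2/70 + 35 = 35 + √2/70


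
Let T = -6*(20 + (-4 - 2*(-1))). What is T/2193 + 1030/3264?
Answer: 18689/70176 ≈ 0.26632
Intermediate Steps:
T = -108 (T = -6*(20 + (-4 + 2)) = -6*(20 - 2) = -6*18 = -108)
T/2193 + 1030/3264 = -108/2193 + 1030/3264 = -108*1/2193 + 1030*(1/3264) = -36/731 + 515/1632 = 18689/70176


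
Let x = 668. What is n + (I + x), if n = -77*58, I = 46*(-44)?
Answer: -5822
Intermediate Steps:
I = -2024
n = -4466
n + (I + x) = -4466 + (-2024 + 668) = -4466 - 1356 = -5822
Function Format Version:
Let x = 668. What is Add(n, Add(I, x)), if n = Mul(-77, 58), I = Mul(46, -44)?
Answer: -5822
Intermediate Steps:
I = -2024
n = -4466
Add(n, Add(I, x)) = Add(-4466, Add(-2024, 668)) = Add(-4466, -1356) = -5822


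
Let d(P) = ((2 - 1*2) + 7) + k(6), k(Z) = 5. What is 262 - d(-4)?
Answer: 250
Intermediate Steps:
d(P) = 12 (d(P) = ((2 - 1*2) + 7) + 5 = ((2 - 2) + 7) + 5 = (0 + 7) + 5 = 7 + 5 = 12)
262 - d(-4) = 262 - 1*12 = 262 - 12 = 250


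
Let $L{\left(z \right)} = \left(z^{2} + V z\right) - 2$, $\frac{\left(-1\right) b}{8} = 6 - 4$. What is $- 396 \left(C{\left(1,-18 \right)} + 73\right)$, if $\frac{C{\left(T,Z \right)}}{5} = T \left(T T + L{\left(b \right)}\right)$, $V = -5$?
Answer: $-692208$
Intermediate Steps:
$b = -16$ ($b = - 8 \left(6 - 4\right) = \left(-8\right) 2 = -16$)
$L{\left(z \right)} = -2 + z^{2} - 5 z$ ($L{\left(z \right)} = \left(z^{2} - 5 z\right) - 2 = -2 + z^{2} - 5 z$)
$C{\left(T,Z \right)} = 5 T \left(334 + T^{2}\right)$ ($C{\left(T,Z \right)} = 5 T \left(T T - \left(-78 - 256\right)\right) = 5 T \left(T^{2} + \left(-2 + 256 + 80\right)\right) = 5 T \left(T^{2} + 334\right) = 5 T \left(334 + T^{2}\right)$)
$- 396 \left(C{\left(1,-18 \right)} + 73\right) = - 396 \left(5 \cdot 1 \left(334 + 1^{2}\right) + 73\right) = - 396 \left(5 \cdot 1 \left(334 + 1\right) + 73\right) = - 396 \left(5 \cdot 1 \cdot 335 + 73\right) = - 396 \left(1675 + 73\right) = \left(-396\right) 1748 = -692208$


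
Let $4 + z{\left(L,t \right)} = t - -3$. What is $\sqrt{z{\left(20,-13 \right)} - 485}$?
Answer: $i \sqrt{499} \approx 22.338 i$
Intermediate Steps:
$z{\left(L,t \right)} = -1 + t$ ($z{\left(L,t \right)} = -4 + \left(t - -3\right) = -4 + \left(t + 3\right) = -4 + \left(3 + t\right) = -1 + t$)
$\sqrt{z{\left(20,-13 \right)} - 485} = \sqrt{\left(-1 - 13\right) - 485} = \sqrt{-14 - 485} = \sqrt{-499} = i \sqrt{499}$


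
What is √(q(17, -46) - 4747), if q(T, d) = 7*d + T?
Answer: 2*I*√1263 ≈ 71.077*I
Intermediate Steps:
q(T, d) = T + 7*d
√(q(17, -46) - 4747) = √((17 + 7*(-46)) - 4747) = √((17 - 322) - 4747) = √(-305 - 4747) = √(-5052) = 2*I*√1263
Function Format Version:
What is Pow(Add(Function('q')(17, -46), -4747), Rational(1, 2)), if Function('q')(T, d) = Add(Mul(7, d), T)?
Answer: Mul(2, I, Pow(1263, Rational(1, 2))) ≈ Mul(71.077, I)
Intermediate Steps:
Function('q')(T, d) = Add(T, Mul(7, d))
Pow(Add(Function('q')(17, -46), -4747), Rational(1, 2)) = Pow(Add(Add(17, Mul(7, -46)), -4747), Rational(1, 2)) = Pow(Add(Add(17, -322), -4747), Rational(1, 2)) = Pow(Add(-305, -4747), Rational(1, 2)) = Pow(-5052, Rational(1, 2)) = Mul(2, I, Pow(1263, Rational(1, 2)))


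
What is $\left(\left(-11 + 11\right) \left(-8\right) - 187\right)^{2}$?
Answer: $34969$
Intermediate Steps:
$\left(\left(-11 + 11\right) \left(-8\right) - 187\right)^{2} = \left(0 \left(-8\right) - 187\right)^{2} = \left(0 - 187\right)^{2} = \left(-187\right)^{2} = 34969$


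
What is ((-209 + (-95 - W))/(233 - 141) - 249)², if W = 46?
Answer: 135233641/2116 ≈ 63910.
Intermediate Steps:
((-209 + (-95 - W))/(233 - 141) - 249)² = ((-209 + (-95 - 1*46))/(233 - 141) - 249)² = ((-209 + (-95 - 46))/92 - 249)² = ((-209 - 141)*(1/92) - 249)² = (-350*1/92 - 249)² = (-175/46 - 249)² = (-11629/46)² = 135233641/2116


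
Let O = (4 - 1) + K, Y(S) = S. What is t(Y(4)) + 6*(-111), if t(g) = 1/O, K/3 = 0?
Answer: -1997/3 ≈ -665.67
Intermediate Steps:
K = 0 (K = 3*0 = 0)
O = 3 (O = (4 - 1) + 0 = 3 + 0 = 3)
t(g) = ⅓ (t(g) = 1/3 = ⅓)
t(Y(4)) + 6*(-111) = ⅓ + 6*(-111) = ⅓ - 666 = -1997/3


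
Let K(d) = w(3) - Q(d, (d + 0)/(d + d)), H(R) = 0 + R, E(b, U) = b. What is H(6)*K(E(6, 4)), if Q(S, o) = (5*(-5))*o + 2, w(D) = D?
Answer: 81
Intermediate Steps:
Q(S, o) = 2 - 25*o (Q(S, o) = -25*o + 2 = 2 - 25*o)
H(R) = R
K(d) = 27/2 (K(d) = 3 - (2 - 25*(d + 0)/(d + d)) = 3 - (2 - 25*d/(2*d)) = 3 - (2 - 25*d*1/(2*d)) = 3 - (2 - 25*½) = 3 - (2 - 25/2) = 3 - 1*(-21/2) = 3 + 21/2 = 27/2)
H(6)*K(E(6, 4)) = 6*(27/2) = 81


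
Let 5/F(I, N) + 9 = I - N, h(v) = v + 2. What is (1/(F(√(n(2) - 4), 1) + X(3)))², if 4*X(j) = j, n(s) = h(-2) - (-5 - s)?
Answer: 151696/5329 + 58240*√3/5329 ≈ 47.396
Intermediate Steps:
h(v) = 2 + v
n(s) = 5 + s (n(s) = (2 - 2) - (-5 - s) = 0 + (5 + s) = 5 + s)
F(I, N) = 5/(-9 + I - N) (F(I, N) = 5/(-9 + (I - N)) = 5/(-9 + I - N))
X(j) = j/4
(1/(F(√(n(2) - 4), 1) + X(3)))² = (1/(5/(-9 + √((5 + 2) - 4) - 1*1) + (¼)*3))² = (1/(5/(-9 + √(7 - 4) - 1) + ¾))² = (1/(5/(-9 + √3 - 1) + ¾))² = (1/(5/(-10 + √3) + ¾))² = (1/(¾ + 5/(-10 + √3)))² = (¾ + 5/(-10 + √3))⁻²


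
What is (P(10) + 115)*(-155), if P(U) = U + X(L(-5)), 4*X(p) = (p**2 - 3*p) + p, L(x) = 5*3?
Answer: -107725/4 ≈ -26931.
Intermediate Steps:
L(x) = 15
X(p) = -p/2 + p**2/4 (X(p) = ((p**2 - 3*p) + p)/4 = (p**2 - 2*p)/4 = -p/2 + p**2/4)
P(U) = 195/4 + U (P(U) = U + (1/4)*15*(-2 + 15) = U + (1/4)*15*13 = U + 195/4 = 195/4 + U)
(P(10) + 115)*(-155) = ((195/4 + 10) + 115)*(-155) = (235/4 + 115)*(-155) = (695/4)*(-155) = -107725/4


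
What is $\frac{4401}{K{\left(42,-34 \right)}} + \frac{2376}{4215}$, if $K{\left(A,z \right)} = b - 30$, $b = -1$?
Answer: $- \frac{6158853}{43555} \approx -141.4$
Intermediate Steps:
$K{\left(A,z \right)} = -31$ ($K{\left(A,z \right)} = -1 - 30 = -31$)
$\frac{4401}{K{\left(42,-34 \right)}} + \frac{2376}{4215} = \frac{4401}{-31} + \frac{2376}{4215} = 4401 \left(- \frac{1}{31}\right) + 2376 \cdot \frac{1}{4215} = - \frac{4401}{31} + \frac{792}{1405} = - \frac{6158853}{43555}$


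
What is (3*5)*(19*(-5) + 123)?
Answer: 420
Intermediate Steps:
(3*5)*(19*(-5) + 123) = 15*(-95 + 123) = 15*28 = 420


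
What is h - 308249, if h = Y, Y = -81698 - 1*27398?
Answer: -417345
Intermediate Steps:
Y = -109096 (Y = -81698 - 27398 = -109096)
h = -109096
h - 308249 = -109096 - 308249 = -417345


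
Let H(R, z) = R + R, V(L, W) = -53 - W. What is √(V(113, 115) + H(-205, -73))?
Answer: 17*I*√2 ≈ 24.042*I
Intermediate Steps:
H(R, z) = 2*R
√(V(113, 115) + H(-205, -73)) = √((-53 - 1*115) + 2*(-205)) = √((-53 - 115) - 410) = √(-168 - 410) = √(-578) = 17*I*√2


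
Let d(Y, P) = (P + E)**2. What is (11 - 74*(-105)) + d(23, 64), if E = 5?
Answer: 12542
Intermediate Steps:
d(Y, P) = (5 + P)**2 (d(Y, P) = (P + 5)**2 = (5 + P)**2)
(11 - 74*(-105)) + d(23, 64) = (11 - 74*(-105)) + (5 + 64)**2 = (11 + 7770) + 69**2 = 7781 + 4761 = 12542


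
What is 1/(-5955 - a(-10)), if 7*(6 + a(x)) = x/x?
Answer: -7/41644 ≈ -0.00016809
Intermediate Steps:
a(x) = -41/7 (a(x) = -6 + (x/x)/7 = -6 + (⅐)*1 = -6 + ⅐ = -41/7)
1/(-5955 - a(-10)) = 1/(-5955 - 1*(-41/7)) = 1/(-5955 + 41/7) = 1/(-41644/7) = -7/41644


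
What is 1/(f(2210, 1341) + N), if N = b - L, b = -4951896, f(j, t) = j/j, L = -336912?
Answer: -1/4614983 ≈ -2.1669e-7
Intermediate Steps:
f(j, t) = 1
N = -4614984 (N = -4951896 - 1*(-336912) = -4951896 + 336912 = -4614984)
1/(f(2210, 1341) + N) = 1/(1 - 4614984) = 1/(-4614983) = -1/4614983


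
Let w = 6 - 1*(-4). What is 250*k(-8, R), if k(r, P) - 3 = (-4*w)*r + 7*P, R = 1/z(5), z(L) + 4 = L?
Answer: 82500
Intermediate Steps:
z(L) = -4 + L
w = 10 (w = 6 + 4 = 10)
R = 1 (R = 1/(-4 + 5) = 1/1 = 1)
k(r, P) = 3 - 40*r + 7*P (k(r, P) = 3 + ((-4*10)*r + 7*P) = 3 + (-40*r + 7*P) = 3 - 40*r + 7*P)
250*k(-8, R) = 250*(3 - 40*(-8) + 7*1) = 250*(3 + 320 + 7) = 250*330 = 82500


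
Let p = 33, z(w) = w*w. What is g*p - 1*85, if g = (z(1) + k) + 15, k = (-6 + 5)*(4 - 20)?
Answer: 971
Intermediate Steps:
z(w) = w**2
k = 16 (k = -1*(-16) = 16)
g = 32 (g = (1**2 + 16) + 15 = (1 + 16) + 15 = 17 + 15 = 32)
g*p - 1*85 = 32*33 - 1*85 = 1056 - 85 = 971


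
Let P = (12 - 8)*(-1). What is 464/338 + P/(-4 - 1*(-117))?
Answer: 25540/19097 ≈ 1.3374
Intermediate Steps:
P = -4 (P = 4*(-1) = -4)
464/338 + P/(-4 - 1*(-117)) = 464/338 - 4/(-4 - 1*(-117)) = 464*(1/338) - 4/(-4 + 117) = 232/169 - 4/113 = 25540/19097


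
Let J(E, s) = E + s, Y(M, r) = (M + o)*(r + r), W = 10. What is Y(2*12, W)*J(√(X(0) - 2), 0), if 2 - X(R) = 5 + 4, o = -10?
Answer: 840*I ≈ 840.0*I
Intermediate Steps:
X(R) = -7 (X(R) = 2 - (5 + 4) = 2 - 1*9 = 2 - 9 = -7)
Y(M, r) = 2*r*(-10 + M) (Y(M, r) = (M - 10)*(r + r) = (-10 + M)*(2*r) = 2*r*(-10 + M))
Y(2*12, W)*J(√(X(0) - 2), 0) = (2*10*(-10 + 2*12))*(√(-7 - 2) + 0) = (2*10*(-10 + 24))*(√(-9) + 0) = (2*10*14)*(3*I + 0) = 280*(3*I) = 840*I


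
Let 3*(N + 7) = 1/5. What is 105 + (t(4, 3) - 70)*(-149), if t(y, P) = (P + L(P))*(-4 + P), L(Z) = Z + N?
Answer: 155939/15 ≈ 10396.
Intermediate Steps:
N = -104/15 (N = -7 + (⅓)/5 = -7 + (⅓)*(⅕) = -7 + 1/15 = -104/15 ≈ -6.9333)
L(Z) = -104/15 + Z (L(Z) = Z - 104/15 = -104/15 + Z)
t(y, P) = (-4 + P)*(-104/15 + 2*P) (t(y, P) = (P + (-104/15 + P))*(-4 + P) = (-104/15 + 2*P)*(-4 + P) = (-4 + P)*(-104/15 + 2*P))
105 + (t(4, 3) - 70)*(-149) = 105 + ((416/15 + 2*3² - 224/15*3) - 70)*(-149) = 105 + ((416/15 + 2*9 - 224/5) - 70)*(-149) = 105 + ((416/15 + 18 - 224/5) - 70)*(-149) = 105 + (14/15 - 70)*(-149) = 105 - 1036/15*(-149) = 105 + 154364/15 = 155939/15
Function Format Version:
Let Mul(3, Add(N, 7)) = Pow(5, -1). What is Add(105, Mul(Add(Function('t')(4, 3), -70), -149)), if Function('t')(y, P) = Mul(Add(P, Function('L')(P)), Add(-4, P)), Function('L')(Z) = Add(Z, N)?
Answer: Rational(155939, 15) ≈ 10396.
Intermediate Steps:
N = Rational(-104, 15) (N = Add(-7, Mul(Rational(1, 3), Pow(5, -1))) = Add(-7, Mul(Rational(1, 3), Rational(1, 5))) = Add(-7, Rational(1, 15)) = Rational(-104, 15) ≈ -6.9333)
Function('L')(Z) = Add(Rational(-104, 15), Z) (Function('L')(Z) = Add(Z, Rational(-104, 15)) = Add(Rational(-104, 15), Z))
Function('t')(y, P) = Mul(Add(-4, P), Add(Rational(-104, 15), Mul(2, P))) (Function('t')(y, P) = Mul(Add(P, Add(Rational(-104, 15), P)), Add(-4, P)) = Mul(Add(Rational(-104, 15), Mul(2, P)), Add(-4, P)) = Mul(Add(-4, P), Add(Rational(-104, 15), Mul(2, P))))
Add(105, Mul(Add(Function('t')(4, 3), -70), -149)) = Add(105, Mul(Add(Add(Rational(416, 15), Mul(2, Pow(3, 2)), Mul(Rational(-224, 15), 3)), -70), -149)) = Add(105, Mul(Add(Add(Rational(416, 15), Mul(2, 9), Rational(-224, 5)), -70), -149)) = Add(105, Mul(Add(Add(Rational(416, 15), 18, Rational(-224, 5)), -70), -149)) = Add(105, Mul(Add(Rational(14, 15), -70), -149)) = Add(105, Mul(Rational(-1036, 15), -149)) = Add(105, Rational(154364, 15)) = Rational(155939, 15)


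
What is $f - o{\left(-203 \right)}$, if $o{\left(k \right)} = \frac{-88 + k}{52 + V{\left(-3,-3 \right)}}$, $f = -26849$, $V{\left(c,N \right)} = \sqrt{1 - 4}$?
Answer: $\frac{- 26849 \sqrt{3} + 1395857 i}{\sqrt{3} - 52 i} \approx -26843.0 - 0.18619 i$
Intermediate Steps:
$V{\left(c,N \right)} = i \sqrt{3}$ ($V{\left(c,N \right)} = \sqrt{-3} = i \sqrt{3}$)
$o{\left(k \right)} = \frac{-88 + k}{52 + i \sqrt{3}}$
$f - o{\left(-203 \right)} = -26849 - \frac{-88 - 203}{52 + i \sqrt{3}} = -26849 - \frac{1}{52 + i \sqrt{3}} \left(-291\right) = -26849 - - \frac{291}{52 + i \sqrt{3}} = -26849 + \frac{291}{52 + i \sqrt{3}}$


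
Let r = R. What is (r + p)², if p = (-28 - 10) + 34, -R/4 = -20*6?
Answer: 226576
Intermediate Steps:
R = 480 (R = -(-80)*6 = -4*(-120) = 480)
r = 480
p = -4 (p = -38 + 34 = -4)
(r + p)² = (480 - 4)² = 476² = 226576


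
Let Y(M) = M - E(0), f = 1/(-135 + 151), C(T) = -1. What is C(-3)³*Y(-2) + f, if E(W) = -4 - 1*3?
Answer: -79/16 ≈ -4.9375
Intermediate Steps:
E(W) = -7 (E(W) = -4 - 3 = -7)
f = 1/16 ≈ 0.062500
Y(M) = 7 + M (Y(M) = M - 1*(-7) = M + 7 = 7 + M)
C(-3)³*Y(-2) + f = (-1)³*(7 - 2) + 1/16 = -1*5 + 1/16 = -5 + 1/16 = -79/16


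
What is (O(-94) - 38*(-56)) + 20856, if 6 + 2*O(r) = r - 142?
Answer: 22863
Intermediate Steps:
O(r) = -74 + r/2 (O(r) = -3 + (r - 142)/2 = -3 + (-142 + r)/2 = -3 + (-71 + r/2) = -74 + r/2)
(O(-94) - 38*(-56)) + 20856 = ((-74 + (1/2)*(-94)) - 38*(-56)) + 20856 = ((-74 - 47) + 2128) + 20856 = (-121 + 2128) + 20856 = 2007 + 20856 = 22863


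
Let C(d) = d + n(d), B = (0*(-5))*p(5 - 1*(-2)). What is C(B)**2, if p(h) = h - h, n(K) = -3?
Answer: 9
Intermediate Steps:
p(h) = 0
B = 0 (B = (0*(-5))*0 = 0*0 = 0)
C(d) = -3 + d (C(d) = d - 3 = -3 + d)
C(B)**2 = (-3 + 0)**2 = (-3)**2 = 9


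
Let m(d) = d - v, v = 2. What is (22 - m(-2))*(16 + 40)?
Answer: 1456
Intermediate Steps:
m(d) = -2 + d (m(d) = d - 1*2 = d - 2 = -2 + d)
(22 - m(-2))*(16 + 40) = (22 - (-2 - 2))*(16 + 40) = (22 - 1*(-4))*56 = (22 + 4)*56 = 26*56 = 1456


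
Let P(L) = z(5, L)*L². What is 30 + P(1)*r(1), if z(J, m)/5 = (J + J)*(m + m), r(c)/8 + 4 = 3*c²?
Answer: -770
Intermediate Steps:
r(c) = -32 + 24*c² (r(c) = -32 + 8*(3*c²) = -32 + 24*c²)
z(J, m) = 20*J*m (z(J, m) = 5*((J + J)*(m + m)) = 5*((2*J)*(2*m)) = 5*(4*J*m) = 20*J*m)
P(L) = 100*L³ (P(L) = (20*5*L)*L² = (100*L)*L² = 100*L³)
30 + P(1)*r(1) = 30 + (100*1³)*(-32 + 24*1²) = 30 + (100*1)*(-32 + 24*1) = 30 + 100*(-32 + 24) = 30 + 100*(-8) = 30 - 800 = -770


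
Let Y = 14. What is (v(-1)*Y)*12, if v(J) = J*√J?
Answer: -168*I ≈ -168.0*I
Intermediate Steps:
v(J) = J^(3/2)
(v(-1)*Y)*12 = ((-1)^(3/2)*14)*12 = (-I*14)*12 = -14*I*12 = -168*I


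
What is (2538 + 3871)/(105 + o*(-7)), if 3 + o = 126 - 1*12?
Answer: -6409/672 ≈ -9.5372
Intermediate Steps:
o = 111 (o = -3 + (126 - 1*12) = -3 + (126 - 12) = -3 + 114 = 111)
(2538 + 3871)/(105 + o*(-7)) = (2538 + 3871)/(105 + 111*(-7)) = 6409/(105 - 777) = 6409/(-672) = 6409*(-1/672) = -6409/672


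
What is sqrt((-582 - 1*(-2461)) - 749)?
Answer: sqrt(1130) ≈ 33.615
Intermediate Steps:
sqrt((-582 - 1*(-2461)) - 749) = sqrt((-582 + 2461) - 749) = sqrt(1879 - 749) = sqrt(1130)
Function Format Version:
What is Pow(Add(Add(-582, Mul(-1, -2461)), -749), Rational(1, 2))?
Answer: Pow(1130, Rational(1, 2)) ≈ 33.615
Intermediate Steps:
Pow(Add(Add(-582, Mul(-1, -2461)), -749), Rational(1, 2)) = Pow(Add(Add(-582, 2461), -749), Rational(1, 2)) = Pow(Add(1879, -749), Rational(1, 2)) = Pow(1130, Rational(1, 2))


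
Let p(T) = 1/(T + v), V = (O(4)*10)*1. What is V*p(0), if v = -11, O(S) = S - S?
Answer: 0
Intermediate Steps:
O(S) = 0
V = 0 (V = (0*10)*1 = 0*1 = 0)
p(T) = 1/(-11 + T) (p(T) = 1/(T - 11) = 1/(-11 + T))
V*p(0) = 0/(-11 + 0) = 0/(-11) = 0*(-1/11) = 0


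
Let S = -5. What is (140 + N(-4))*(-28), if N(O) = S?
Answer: -3780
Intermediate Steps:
N(O) = -5
(140 + N(-4))*(-28) = (140 - 5)*(-28) = 135*(-28) = -3780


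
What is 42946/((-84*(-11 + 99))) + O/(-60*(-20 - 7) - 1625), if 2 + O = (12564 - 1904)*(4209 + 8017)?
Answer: -481696675333/18480 ≈ -2.6066e+7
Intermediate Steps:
O = 130329158 (O = -2 + (12564 - 1904)*(4209 + 8017) = -2 + 10660*12226 = -2 + 130329160 = 130329158)
42946/((-84*(-11 + 99))) + O/(-60*(-20 - 7) - 1625) = 42946/((-84*(-11 + 99))) + 130329158/(-60*(-20 - 7) - 1625) = 42946/((-84*88)) + 130329158/(-60*(-27) - 1625) = 42946/(-7392) + 130329158/(1620 - 1625) = 42946*(-1/7392) + 130329158/(-5) = -21473/3696 + 130329158*(-1/5) = -21473/3696 - 130329158/5 = -481696675333/18480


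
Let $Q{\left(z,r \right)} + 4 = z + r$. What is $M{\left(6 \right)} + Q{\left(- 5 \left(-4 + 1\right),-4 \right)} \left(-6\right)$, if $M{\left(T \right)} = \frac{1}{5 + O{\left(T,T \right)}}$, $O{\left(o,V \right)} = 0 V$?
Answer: $- \frac{209}{5} \approx -41.8$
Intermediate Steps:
$O{\left(o,V \right)} = 0$
$Q{\left(z,r \right)} = -4 + r + z$ ($Q{\left(z,r \right)} = -4 + \left(z + r\right) = -4 + \left(r + z\right) = -4 + r + z$)
$M{\left(T \right)} = \frac{1}{5}$ ($M{\left(T \right)} = \frac{1}{5 + 0} = \frac{1}{5}$)
$M{\left(6 \right)} + Q{\left(- 5 \left(-4 + 1\right),-4 \right)} \left(-6\right) = \frac{1}{5} + \left(-4 - 4 - 5 \left(-4 + 1\right)\right) \left(-6\right) = \frac{1}{5} + \left(-4 - 4 - -15\right) \left(-6\right) = \frac{1}{5} + \left(-4 - 4 + 15\right) \left(-6\right) = \frac{1}{5} + 7 \left(-6\right) = \frac{1}{5} - 42 = - \frac{209}{5}$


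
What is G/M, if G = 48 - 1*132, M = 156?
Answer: -7/13 ≈ -0.53846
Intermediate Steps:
G = -84 (G = 48 - 132 = -84)
G/M = -84/156 = -84*1/156 = -7/13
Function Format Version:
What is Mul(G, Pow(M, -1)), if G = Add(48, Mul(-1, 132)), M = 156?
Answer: Rational(-7, 13) ≈ -0.53846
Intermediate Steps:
G = -84 (G = Add(48, -132) = -84)
Mul(G, Pow(M, -1)) = Mul(-84, Pow(156, -1)) = Mul(-84, Rational(1, 156)) = Rational(-7, 13)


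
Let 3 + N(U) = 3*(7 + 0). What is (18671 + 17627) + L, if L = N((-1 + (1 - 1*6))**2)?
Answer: 36316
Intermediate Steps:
N(U) = 18 (N(U) = -3 + 3*(7 + 0) = -3 + 3*7 = -3 + 21 = 18)
L = 18
(18671 + 17627) + L = (18671 + 17627) + 18 = 36298 + 18 = 36316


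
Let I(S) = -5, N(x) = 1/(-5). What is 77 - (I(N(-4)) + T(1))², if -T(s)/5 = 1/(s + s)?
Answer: 83/4 ≈ 20.750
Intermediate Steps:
T(s) = -5/(2*s) (T(s) = -5/(s + s) = -5*1/(2*s) = -5/(2*s))
N(x) = -⅕
77 - (I(N(-4)) + T(1))² = 77 - (-5 - 5/2/1)² = 77 - (-5 - 5/2*1)² = 77 - (-5 - 5/2)² = 77 - (-15/2)² = 77 - 1*225/4 = 77 - 225/4 = 83/4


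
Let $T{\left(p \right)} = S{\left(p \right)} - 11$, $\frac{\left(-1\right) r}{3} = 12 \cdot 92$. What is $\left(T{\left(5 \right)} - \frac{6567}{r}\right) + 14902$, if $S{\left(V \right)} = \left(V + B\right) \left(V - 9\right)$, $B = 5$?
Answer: $\frac{16397693}{1104} \approx 14853.0$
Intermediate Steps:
$S{\left(V \right)} = \left(-9 + V\right) \left(5 + V\right)$ ($S{\left(V \right)} = \left(V + 5\right) \left(V - 9\right) = \left(5 + V\right) \left(-9 + V\right) = \left(-9 + V\right) \left(5 + V\right)$)
$r = -3312$ ($r = - 3 \cdot 12 \cdot 92 = \left(-3\right) 1104 = -3312$)
$T{\left(p \right)} = -56 + p^{2} - 4 p$ ($T{\left(p \right)} = \left(-45 + p^{2} - 4 p\right) - 11 = -56 + p^{2} - 4 p$)
$\left(T{\left(5 \right)} - \frac{6567}{r}\right) + 14902 = \left(\left(-56 + 5^{2} - 20\right) - \frac{6567}{-3312}\right) + 14902 = \left(\left(-56 + 25 - 20\right) - - \frac{2189}{1104}\right) + 14902 = \left(-51 + \frac{2189}{1104}\right) + 14902 = - \frac{54115}{1104} + 14902 = \frac{16397693}{1104}$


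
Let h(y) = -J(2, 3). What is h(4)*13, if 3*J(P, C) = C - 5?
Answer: 26/3 ≈ 8.6667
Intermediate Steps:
J(P, C) = -5/3 + C/3 (J(P, C) = (C - 5)/3 = (-5 + C)/3 = -5/3 + C/3)
h(y) = 2/3 (h(y) = -(-5/3 + (1/3)*3) = -(-5/3 + 1) = -1*(-2/3) = 2/3)
h(4)*13 = (2/3)*13 = 26/3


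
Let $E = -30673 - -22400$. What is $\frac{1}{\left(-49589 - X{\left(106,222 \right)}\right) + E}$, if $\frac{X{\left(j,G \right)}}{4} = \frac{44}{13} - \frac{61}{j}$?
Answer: $- \frac{689}{39874660} \approx -1.7279 \cdot 10^{-5}$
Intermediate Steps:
$E = -8273$ ($E = -30673 + 22400 = -8273$)
$X{\left(j,G \right)} = \frac{176}{13} - \frac{244}{j}$ ($X{\left(j,G \right)} = 4 \left(\frac{44}{13} - \frac{61}{j}\right) = \frac{176}{13} - \frac{244}{j}$)
$\frac{1}{\left(-49589 - X{\left(106,222 \right)}\right) + E} = \frac{1}{\left(-49589 - \left(\frac{176}{13} - \frac{244}{106}\right)\right) - 8273} = \frac{1}{\left(-49589 - \left(\frac{176}{13} - \frac{122}{53}\right)\right) - 8273} = \frac{1}{\left(-49589 - \frac{7742}{689}\right) - 8273} = \frac{1}{- \frac{34174563}{689} - 8273} = \frac{1}{- \frac{39874660}{689}} = - \frac{689}{39874660}$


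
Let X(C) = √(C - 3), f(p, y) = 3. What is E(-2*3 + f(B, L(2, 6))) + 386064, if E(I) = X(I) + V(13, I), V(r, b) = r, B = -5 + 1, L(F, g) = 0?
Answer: 386077 + I*√6 ≈ 3.8608e+5 + 2.4495*I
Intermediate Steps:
B = -4
X(C) = √(-3 + C)
E(I) = 13 + √(-3 + I) (E(I) = √(-3 + I) + 13 = 13 + √(-3 + I))
E(-2*3 + f(B, L(2, 6))) + 386064 = (13 + √(-3 + (-2*3 + 3))) + 386064 = (13 + √(-3 + (-6 + 3))) + 386064 = (13 + √(-3 - 3)) + 386064 = (13 + √(-6)) + 386064 = (13 + I*√6) + 386064 = 386077 + I*√6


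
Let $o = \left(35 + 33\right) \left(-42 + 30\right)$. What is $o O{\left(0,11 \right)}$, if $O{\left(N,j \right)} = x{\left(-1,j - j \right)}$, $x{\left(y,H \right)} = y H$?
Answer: $0$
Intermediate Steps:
$x{\left(y,H \right)} = H y$
$O{\left(N,j \right)} = 0$ ($O{\left(N,j \right)} = \left(j - j\right) \left(-1\right) = 0 \left(-1\right) = 0$)
$o = -816$ ($o = 68 \left(-12\right) = -816$)
$o O{\left(0,11 \right)} = \left(-816\right) 0 = 0$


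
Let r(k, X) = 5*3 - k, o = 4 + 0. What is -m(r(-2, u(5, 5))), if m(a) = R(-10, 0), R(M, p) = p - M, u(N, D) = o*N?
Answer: -10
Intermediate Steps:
o = 4
u(N, D) = 4*N
r(k, X) = 15 - k
m(a) = 10 (m(a) = 0 - 1*(-10) = 0 + 10 = 10)
-m(r(-2, u(5, 5))) = -1*10 = -10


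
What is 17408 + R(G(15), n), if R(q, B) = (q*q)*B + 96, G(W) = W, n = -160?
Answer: -18496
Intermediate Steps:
R(q, B) = 96 + B*q**2 (R(q, B) = q**2*B + 96 = B*q**2 + 96 = 96 + B*q**2)
17408 + R(G(15), n) = 17408 + (96 - 160*15**2) = 17408 + (96 - 160*225) = 17408 + (96 - 36000) = 17408 - 35904 = -18496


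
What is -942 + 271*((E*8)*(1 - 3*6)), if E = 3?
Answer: -111510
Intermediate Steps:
-942 + 271*((E*8)*(1 - 3*6)) = -942 + 271*((3*8)*(1 - 3*6)) = -942 + 271*(24*(1 - 18)) = -942 + 271*(24*(-17)) = -942 + 271*(-408) = -942 - 110568 = -111510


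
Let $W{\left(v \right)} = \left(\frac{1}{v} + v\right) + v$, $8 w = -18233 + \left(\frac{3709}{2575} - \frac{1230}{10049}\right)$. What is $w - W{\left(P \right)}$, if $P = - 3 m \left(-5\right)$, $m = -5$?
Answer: $- \frac{330534018119}{155257050} \approx -2128.9$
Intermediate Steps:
$P = -75$ ($P = \left(-3\right) \left(-5\right) \left(-5\right) = 15 \left(-5\right) = -75$)
$w = - \frac{117941548571}{51752350}$ ($w = \frac{-18233 + \left(\frac{3709}{2575} - \frac{1230}{10049}\right)}{8} = \frac{-18233 + \frac{34104491}{25876175}}{8} = \frac{1}{8} \left(- \frac{471766194284}{25876175}\right) = - \frac{117941548571}{51752350} \approx -2279.0$)
$W{\left(v \right)} = \frac{1}{v} + 2 v$ ($W{\left(v \right)} = \left(v + \frac{1}{v}\right) + v = \frac{1}{v} + 2 v$)
$w - W{\left(P \right)} = - \frac{117941548571}{51752350} - \left(\frac{1}{-75} + 2 \left(-75\right)\right) = - \frac{117941548571}{51752350} - \left(- \frac{1}{75} - 150\right) = - \frac{117941548571}{51752350} - - \frac{11251}{75} = - \frac{117941548571}{51752350} + \frac{11251}{75} = - \frac{330534018119}{155257050}$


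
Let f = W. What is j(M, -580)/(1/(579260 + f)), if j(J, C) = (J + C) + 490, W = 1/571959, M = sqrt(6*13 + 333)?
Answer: -3313129703410/63551 + 331312970341*sqrt(411)/571959 ≈ -4.0390e+7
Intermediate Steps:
M = sqrt(411) (M = sqrt(78 + 333) = sqrt(411) ≈ 20.273)
W = 1/571959 ≈ 1.7484e-6
f = 1/571959 ≈ 1.7484e-6
j(J, C) = 490 + C + J (j(J, C) = (C + J) + 490 = 490 + C + J)
j(M, -580)/(1/(579260 + f)) = (490 - 580 + sqrt(411))/(1/(579260 + 1/571959)) = (-90 + sqrt(411))/(1/(331312970341/571959)) = (-90 + sqrt(411))/(571959/331312970341) = (-90 + sqrt(411))*(331312970341/571959) = -3313129703410/63551 + 331312970341*sqrt(411)/571959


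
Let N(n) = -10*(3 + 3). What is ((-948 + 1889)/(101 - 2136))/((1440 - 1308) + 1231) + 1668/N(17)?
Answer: -15421988/554741 ≈ -27.800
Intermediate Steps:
N(n) = -60 (N(n) = -10*6 = -60)
((-948 + 1889)/(101 - 2136))/((1440 - 1308) + 1231) + 1668/N(17) = ((-948 + 1889)/(101 - 2136))/((1440 - 1308) + 1231) + 1668/(-60) = (941/(-2035))/(132 + 1231) + 1668*(-1/60) = (941*(-1/2035))/1363 - 139/5 = -941/2035*1/1363 - 139/5 = -941/2773705 - 139/5 = -15421988/554741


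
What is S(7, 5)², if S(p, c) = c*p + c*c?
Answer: 3600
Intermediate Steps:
S(p, c) = c² + c*p (S(p, c) = c*p + c² = c² + c*p)
S(7, 5)² = (5*(5 + 7))² = (5*12)² = 60² = 3600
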